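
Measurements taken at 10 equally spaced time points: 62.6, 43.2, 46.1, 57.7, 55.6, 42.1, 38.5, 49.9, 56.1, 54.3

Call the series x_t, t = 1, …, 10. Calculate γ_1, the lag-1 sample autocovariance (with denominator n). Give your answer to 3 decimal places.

3.353

Mean x̄ = (62.6 + 43.2 + 46.1 + 57.7 + 55.6 + 42.1 + 38.5 + 49.9 + 56.1 + 54.3)/10 = 50.6100
Σ_{t=1}^{9}(x_t−x̄)(x_{t+1}−x̄) = 33.5259
γ_1 = 33.5259 / 10 = 3.353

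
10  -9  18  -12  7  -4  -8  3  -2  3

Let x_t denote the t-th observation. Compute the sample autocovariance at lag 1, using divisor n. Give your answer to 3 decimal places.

Mean x̄ = (10 − 9 + 18 − 12 + 7 − 4 − 8 + 3 − 2 + 3)/10 = 0.6000
Σ_{t=1}^{9}(x_t−x̄)(x_{t+1}−x̄) = -580.1600
γ_1 = -580.1600 / 10 = -58.016

-58.016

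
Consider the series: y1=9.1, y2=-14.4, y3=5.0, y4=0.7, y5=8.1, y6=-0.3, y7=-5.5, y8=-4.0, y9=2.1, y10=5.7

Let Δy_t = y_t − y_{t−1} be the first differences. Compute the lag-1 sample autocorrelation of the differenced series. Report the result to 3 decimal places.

-0.487

First differences Δy: -23.5, 19.4, -4.3, 7.4, -8.4, -5.2, 1.5, 6.1, 3.6
Mean of differences = -0.3778
Numerator Σ(Δy_t−Δȳ)(Δy_{t+1}−Δȳ) = -560.2194
Denominator Σ(Δy_t−Δȳ)² = 1150.5956
r_1(Δy) = -560.2194 / 1150.5956 = -0.487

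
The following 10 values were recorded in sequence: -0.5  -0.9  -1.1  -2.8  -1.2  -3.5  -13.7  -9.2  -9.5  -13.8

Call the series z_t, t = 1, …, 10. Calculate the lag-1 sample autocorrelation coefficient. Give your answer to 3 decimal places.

0.527

Mean z̄ = (-0.5 − 0.9 − 1.1 − 2.8 − 1.2 − 3.5 − 13.7 − 9.2 − 9.5 − 13.8)/10 = -5.6200
Numerator Σ_{t=1}^{9}(z_t−z̄)(z_{t+1}−z̄) = 137.5076
Denominator Σ(z_t−z̄)² = 260.9760
r_1 = 137.5076 / 260.9760 = 0.527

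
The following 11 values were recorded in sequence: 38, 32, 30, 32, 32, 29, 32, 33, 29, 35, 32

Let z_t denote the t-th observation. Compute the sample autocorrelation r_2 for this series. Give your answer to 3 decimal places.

-0.160

Mean z̄ = (38 + 32 + 30 + 32 + 32 + 29 + 32 + 33 + 29 + 35 + 32)/11 = 32.1818
Numerator Σ_{t=1}^{9}(z_t−z̄)(z_{t+2}−z̄) = -10.7934
Denominator Σ(z_t−z̄)² = 67.6364
r_2 = -10.7934 / 67.6364 = -0.160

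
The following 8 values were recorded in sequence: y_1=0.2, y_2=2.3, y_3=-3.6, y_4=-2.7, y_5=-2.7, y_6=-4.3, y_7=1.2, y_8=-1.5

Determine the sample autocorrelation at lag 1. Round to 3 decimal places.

-0.042

Mean ȳ = (0.2 + 2.3 − 3.6 − 2.7 − 2.7 − 4.3 + 1.2 − 1.5)/8 = -1.3875
Deviations from mean: 1.5875, 3.6875, -2.2125, -1.3125, -1.3125, -2.9125, 2.5875, -0.1125
Numerator Σ_{t=1}^{7}(y_t−ȳ)(y_{t+1}−ȳ) = -1.6827
Denominator Σ(y_t−ȳ)² = 39.6488
r_1 = -1.6827 / 39.6488 = -0.042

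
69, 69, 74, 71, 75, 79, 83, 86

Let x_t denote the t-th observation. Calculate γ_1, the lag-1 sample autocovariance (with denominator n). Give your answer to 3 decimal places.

Mean x̄ = (69 + 69 + 74 + 71 + 75 + 79 + 83 + 86)/8 = 75.7500
Deviations: -6.7500, -6.7500, -1.7500, -4.7500, -0.7500, 3.2500, 7.2500, 10.2500
Σ_{t=1}^{7}(x_t−x̄)(x_{t+1}−x̄) = 164.6875
γ_1 = 164.6875 / 8 = 20.586

20.586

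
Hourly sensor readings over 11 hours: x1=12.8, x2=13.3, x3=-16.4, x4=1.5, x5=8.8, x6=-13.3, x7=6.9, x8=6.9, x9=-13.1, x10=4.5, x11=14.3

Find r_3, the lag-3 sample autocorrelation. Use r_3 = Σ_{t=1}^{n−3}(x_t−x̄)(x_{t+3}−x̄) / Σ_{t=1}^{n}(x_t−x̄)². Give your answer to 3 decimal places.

0.530

Mean x̄ = (12.8 + 13.3 − 16.4 + 1.5 + 8.8 − 13.3 + 6.9 + 6.9 − 13.1 + 4.5 + 14.3)/11 = 2.3818
Numerator Σ_{t=1}^{8}(x_t−x̄)(x_{t+3}−x̄) = 686.6372
Denominator Σ(x_t−x̄)² = 1295.4364
r_3 = 686.6372 / 1295.4364 = 0.530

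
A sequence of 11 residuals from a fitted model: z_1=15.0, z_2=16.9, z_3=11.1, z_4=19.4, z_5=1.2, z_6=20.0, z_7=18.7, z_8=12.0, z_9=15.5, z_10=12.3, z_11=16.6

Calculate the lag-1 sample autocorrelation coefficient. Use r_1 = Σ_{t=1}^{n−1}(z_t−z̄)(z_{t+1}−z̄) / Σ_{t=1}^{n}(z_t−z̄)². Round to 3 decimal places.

Mean z̄ = (15.0 + 16.9 + 11.1 + 19.4 + 1.2 + 20.0 + 18.7 + 12.0 + 15.5 + 12.3 + 16.6)/11 = 14.4273
Numerator Σ_{t=1}^{10}(z_t−z̄)(z_{t+1}−z̄) = -158.9126
Denominator Σ(z_t−z̄)² = 282.8018
r_1 = -158.9126 / 282.8018 = -0.562

-0.562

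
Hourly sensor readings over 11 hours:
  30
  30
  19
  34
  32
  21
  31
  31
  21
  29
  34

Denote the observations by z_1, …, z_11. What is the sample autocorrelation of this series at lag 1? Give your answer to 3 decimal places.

-0.358

Mean z̄ = (30 + 30 + 19 + 34 + 32 + 21 + 31 + 31 + 21 + 29 + 34)/11 = 28.3636
Numerator Σ_{t=1}^{10}(z_t−z̄)(z_{t+1}−z̄) = -104.6777
Denominator Σ(z_t−z̄)² = 292.5455
r_1 = -104.6777 / 292.5455 = -0.358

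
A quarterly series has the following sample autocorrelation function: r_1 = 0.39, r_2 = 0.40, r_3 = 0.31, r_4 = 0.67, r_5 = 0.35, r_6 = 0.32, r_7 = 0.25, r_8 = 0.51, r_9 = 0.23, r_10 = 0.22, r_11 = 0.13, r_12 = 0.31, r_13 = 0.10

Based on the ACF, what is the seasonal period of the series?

The largest autocorrelation is r_4 = 0.67, with a weaker echo at lag 8 (0.51); the remaining lags stay at or below 0.40.
The dominant spike at lag 4 indicates a seasonal period of 4.

4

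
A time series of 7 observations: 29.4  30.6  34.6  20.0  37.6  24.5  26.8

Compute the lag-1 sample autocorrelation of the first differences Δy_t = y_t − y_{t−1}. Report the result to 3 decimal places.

First differences Δy: 1.2, 4.0, -14.6, 17.6, -13.1, 2.3
Mean of differences = -0.4333
Numerator Σ(Δy_t−Δȳ)(Δy_{t+1}−Δȳ) = -574.0811
Denominator Σ(Δy_t−Δȳ)² = 716.1333
r_1(Δy) = -574.0811 / 716.1333 = -0.802

-0.802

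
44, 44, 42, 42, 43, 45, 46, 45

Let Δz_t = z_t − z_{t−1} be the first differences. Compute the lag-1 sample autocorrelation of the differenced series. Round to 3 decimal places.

0.248

First differences Δz: 0, -2, 0, 1, 2, 1, -1
Mean of differences = 0.1429
Numerator Σ(Δz_t−Δz̄)(Δz_{t+1}−Δz̄) = 2.6939
Denominator Σ(Δz_t−Δz̄)² = 10.8571
r_1(Δz) = 2.6939 / 10.8571 = 0.248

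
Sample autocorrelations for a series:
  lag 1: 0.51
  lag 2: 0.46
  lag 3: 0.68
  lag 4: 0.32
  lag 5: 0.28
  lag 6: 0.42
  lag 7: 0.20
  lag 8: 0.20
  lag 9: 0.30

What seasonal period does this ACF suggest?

3

The largest autocorrelation is r_3 = 0.68; the remaining lags stay at or below 0.51. The elevated value at lag 1 (0.51), dropping to 0.46 at lag 2, reflects decaying short-term dependence rather than seasonality.
The dominant spike at lag 3 indicates a seasonal period of 3.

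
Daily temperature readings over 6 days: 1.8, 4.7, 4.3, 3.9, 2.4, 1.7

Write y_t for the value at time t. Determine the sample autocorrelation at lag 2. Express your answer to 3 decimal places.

-0.263

Mean ȳ = (1.8 + 4.7 + 4.3 + 3.9 + 2.4 + 1.7)/6 = 3.1333
Deviations from mean: -1.3333, 1.5667, 1.1667, 0.7667, -0.7333, -1.4333
Σ(y_t−ȳ)(y_{t+2}−ȳ) = (-1.5556) + (1.2011) + (-0.8556) + (-1.0989) = -2.3089
Denominator Σ(y_t−ȳ)² = 8.7733
r_2 = -2.3089 / 8.7733 = -0.263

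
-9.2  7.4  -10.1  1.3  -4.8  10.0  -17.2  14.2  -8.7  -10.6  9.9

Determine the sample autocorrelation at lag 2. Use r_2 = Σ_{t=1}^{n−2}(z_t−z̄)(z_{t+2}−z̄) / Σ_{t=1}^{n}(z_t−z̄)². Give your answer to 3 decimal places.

0.242

Mean z̄ = (-9.2 + 7.4 − 10.1 + 1.3 − 4.8 + 10.0 − 17.2 + 14.2 − 8.7 − 10.6 + 9.9)/11 = -1.6182
Numerator Σ_{t=1}^{9}(z_t−z̄)(z_{t+2}−z̄) = 271.5748
Denominator Σ(z_t−z̄)² = 1120.8764
r_2 = 271.5748 / 1120.8764 = 0.242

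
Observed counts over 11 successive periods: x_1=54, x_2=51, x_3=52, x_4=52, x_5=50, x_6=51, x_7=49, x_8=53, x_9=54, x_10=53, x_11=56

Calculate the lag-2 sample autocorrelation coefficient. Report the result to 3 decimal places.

Mean x̄ = (54 + 51 + 52 + 52 + 50 + 51 + 49 + 53 + 54 + 53 + 56)/11 = 52.2727
Numerator Σ_{t=1}^{9}(x_t−x̄)(x_{t+2}−x̄) = 8.6694
Denominator Σ(x_t−x̄)² = 40.1818
r_2 = 8.6694 / 40.1818 = 0.216

0.216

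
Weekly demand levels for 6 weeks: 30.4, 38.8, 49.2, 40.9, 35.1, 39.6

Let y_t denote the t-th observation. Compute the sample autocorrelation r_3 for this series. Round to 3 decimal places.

Mean ȳ = (30.4 + 38.8 + 49.2 + 40.9 + 35.1 + 39.6)/6 = 39.0000
Deviations from mean: -8.6000, -0.2000, 10.2000, 1.9000, -3.9000, 0.6000
Σ(y_t−ȳ)(y_{t+3}−ȳ) = (-16.3400) + (0.7800) + (6.1200) = -9.4400
Denominator Σ(y_t−ȳ)² = 197.2200
r_3 = -9.4400 / 197.2200 = -0.048

-0.048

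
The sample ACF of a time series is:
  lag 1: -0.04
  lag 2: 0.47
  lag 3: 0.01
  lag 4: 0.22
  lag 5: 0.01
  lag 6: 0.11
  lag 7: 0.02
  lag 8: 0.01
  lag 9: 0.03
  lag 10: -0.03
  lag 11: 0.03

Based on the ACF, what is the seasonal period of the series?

The largest autocorrelation is r_2 = 0.47, with a weaker echo at lag 4 (0.22); the remaining lags stay at or below 0.11.
The dominant spike at lag 2 indicates a seasonal period of 2.

2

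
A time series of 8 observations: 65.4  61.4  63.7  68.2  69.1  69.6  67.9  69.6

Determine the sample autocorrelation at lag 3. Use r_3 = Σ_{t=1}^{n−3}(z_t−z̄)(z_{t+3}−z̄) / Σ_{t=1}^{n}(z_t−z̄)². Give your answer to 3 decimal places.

Mean z̄ = (65.4 + 61.4 + 63.7 + 68.2 + 69.1 + 69.6 + 67.9 + 69.6)/8 = 66.8625
Deviations from mean: -1.4625, -5.4625, -3.1625, 1.3375, 2.2375, 2.7375, 1.0375, 2.7375
Σ(z_t−z̄)(z_{t+3}−z̄) = (-1.9561) + (-12.2223) + (-8.6573) + (1.3877) + (6.1252) = -15.3230
Denominator Σ(z_t−z̄)² = 64.8388
r_3 = -15.3230 / 64.8388 = -0.236

-0.236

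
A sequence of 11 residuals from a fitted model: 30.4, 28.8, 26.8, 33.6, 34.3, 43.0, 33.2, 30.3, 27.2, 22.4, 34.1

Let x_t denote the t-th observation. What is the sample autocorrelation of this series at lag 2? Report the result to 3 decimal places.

-0.016

Mean x̄ = (30.4 + 28.8 + 26.8 + 33.6 + 34.3 + 43.0 + 33.2 + 30.3 + 27.2 + 22.4 + 34.1)/11 = 31.2818
Numerator Σ_{t=1}^{9}(x_t−x̄)(x_{t+2}−x̄) = -4.4916
Denominator Σ(x_t−x̄)² = 286.9564
r_2 = -4.4916 / 286.9564 = -0.016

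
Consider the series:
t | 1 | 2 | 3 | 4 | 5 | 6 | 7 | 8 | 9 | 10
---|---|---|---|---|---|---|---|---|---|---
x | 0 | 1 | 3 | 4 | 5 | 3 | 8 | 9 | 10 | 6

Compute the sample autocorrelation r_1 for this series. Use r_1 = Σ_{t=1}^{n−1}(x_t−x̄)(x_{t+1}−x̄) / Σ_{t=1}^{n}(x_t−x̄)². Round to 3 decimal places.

Mean x̄ = (0 + 1 + 3 + 4 + 5 + 3 + 8 + 9 + 10 + 6)/10 = 4.9000
Numerator Σ_{t=1}^{9}(x_t−x̄)(x_{t+1}−x̄) = 61.2900
Denominator Σ(x_t−x̄)² = 100.9000
r_1 = 61.2900 / 100.9000 = 0.607

0.607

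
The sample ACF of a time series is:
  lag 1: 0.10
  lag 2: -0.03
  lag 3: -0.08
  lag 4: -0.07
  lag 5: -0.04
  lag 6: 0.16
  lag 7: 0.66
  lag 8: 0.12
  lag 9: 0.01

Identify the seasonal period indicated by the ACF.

The largest autocorrelation is r_7 = 0.66; the remaining lags stay at or below 0.16.
The dominant spike at lag 7 indicates a seasonal period of 7.

7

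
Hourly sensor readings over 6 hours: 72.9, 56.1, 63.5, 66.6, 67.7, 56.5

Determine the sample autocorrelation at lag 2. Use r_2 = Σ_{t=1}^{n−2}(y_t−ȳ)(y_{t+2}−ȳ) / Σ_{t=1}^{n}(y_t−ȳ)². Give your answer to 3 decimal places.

Mean ȳ = (72.9 + 56.1 + 63.5 + 66.6 + 67.7 + 56.5)/6 = 63.8833
Numerator Σ_{t=1}^{4}(y_t−ȳ)(y_{t+2}−ȳ) = -46.1222
Denominator Σ(y_t−ȳ)² = 218.4883
r_2 = -46.1222 / 218.4883 = -0.211

-0.211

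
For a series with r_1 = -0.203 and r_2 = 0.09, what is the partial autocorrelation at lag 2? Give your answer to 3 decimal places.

φ_{22} = (r_2 − r_1²) / (1 − r_1²)
r_1² = (-0.203)² = 0.041209
Numerator = 0.09 − 0.0412 = 0.0488; denominator = 1 − 0.0412 = 0.9588
φ_{22} = 0.0488 / 0.9588 = 0.051

0.051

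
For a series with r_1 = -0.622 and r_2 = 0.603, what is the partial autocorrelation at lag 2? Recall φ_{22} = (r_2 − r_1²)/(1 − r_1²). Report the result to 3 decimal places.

0.352

φ_{22} = (r_2 − r_1²) / (1 − r_1²)
r_1² = (-0.622)² = 0.386884
Numerator = 0.603 − 0.3869 = 0.2161; denominator = 1 − 0.3869 = 0.6131
φ_{22} = 0.2161 / 0.6131 = 0.352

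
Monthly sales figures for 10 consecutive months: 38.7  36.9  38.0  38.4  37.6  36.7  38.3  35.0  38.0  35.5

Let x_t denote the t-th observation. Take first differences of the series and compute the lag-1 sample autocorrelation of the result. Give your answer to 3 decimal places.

First differences Δx: -1.8, 1.1, 0.4, -0.8, -0.9, 1.6, -3.3, 3.0, -2.5
Mean of differences = -0.3556
Numerator Σ(Δx_t−Δx̄)(Δx_{t+1}−Δx̄) = -24.9953
Denominator Σ(Δx_t−Δx̄)² = 33.6222
r_1(Δx) = -24.9953 / 33.6222 = -0.743

-0.743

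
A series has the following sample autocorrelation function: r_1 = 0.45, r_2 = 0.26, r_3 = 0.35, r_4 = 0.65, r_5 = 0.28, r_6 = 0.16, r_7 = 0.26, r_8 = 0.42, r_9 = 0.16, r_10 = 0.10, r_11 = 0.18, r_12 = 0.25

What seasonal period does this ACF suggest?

The largest autocorrelation is r_4 = 0.65; the remaining lags stay at or below 0.45. The elevated value at lag 1 (0.45), dropping to 0.26 at lag 2, reflects decaying short-term dependence rather than seasonality.
The dominant spike at lag 4 indicates a seasonal period of 4.

4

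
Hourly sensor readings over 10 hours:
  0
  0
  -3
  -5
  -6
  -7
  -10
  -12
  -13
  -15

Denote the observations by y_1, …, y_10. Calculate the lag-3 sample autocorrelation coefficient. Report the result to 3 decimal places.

Mean ȳ = (0 + 0 − 3 − 5 − 6 − 7 − 10 − 12 − 13 − 15)/10 = -7.1000
Σ(y_t−ȳ)(y_{t+3}−ȳ) = (14.9100) + (7.8100) + (0.4100) + (-6.0900) + (-5.3900) + (-0.5900) + (22.9100) = 33.9700
Denominator Σ(y_t−ȳ)² = 252.9000
r_3 = 33.9700 / 252.9000 = 0.134

0.134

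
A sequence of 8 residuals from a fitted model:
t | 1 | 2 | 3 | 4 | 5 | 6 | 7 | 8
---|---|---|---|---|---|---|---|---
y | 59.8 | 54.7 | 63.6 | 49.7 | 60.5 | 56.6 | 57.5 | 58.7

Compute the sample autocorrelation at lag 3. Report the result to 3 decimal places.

Mean ȳ = (59.8 + 54.7 + 63.6 + 49.7 + 60.5 + 56.6 + 57.5 + 58.7)/8 = 57.6375
Σ(y_t−ȳ)(y_{t+3}−ȳ) = (-17.1648) + (-8.4086) + (-6.1861) + (1.0914) + (3.0414) = -27.6267
Denominator Σ(y_t−ȳ)² = 122.2788
r_3 = -27.6267 / 122.2788 = -0.226

-0.226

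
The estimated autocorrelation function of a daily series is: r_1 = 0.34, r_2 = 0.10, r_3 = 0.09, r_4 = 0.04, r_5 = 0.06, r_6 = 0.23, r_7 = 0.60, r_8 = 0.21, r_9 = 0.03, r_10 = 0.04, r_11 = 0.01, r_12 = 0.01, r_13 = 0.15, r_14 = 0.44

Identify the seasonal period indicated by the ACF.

The largest autocorrelation is r_7 = 0.60, with a weaker echo at lag 14 (0.44); the remaining lags stay at or below 0.34. The elevated value at lag 1 (0.34), dropping to 0.10 at lag 2, reflects decaying short-term dependence rather than seasonality.
The dominant spike at lag 7 indicates a seasonal period of 7.

7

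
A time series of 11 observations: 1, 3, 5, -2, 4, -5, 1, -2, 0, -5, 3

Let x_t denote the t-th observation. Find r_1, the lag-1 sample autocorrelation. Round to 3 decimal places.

Mean x̄ = (1 + 3 + 5 − 2 + 4 − 5 + 1 − 2 + 0 − 5 + 3)/11 = 0.2727
Numerator Σ_{t=1}^{10}(x_t−x̄)(x_{t+1}−x̄) = -41.8017
Denominator Σ(x_t−x̄)² = 118.1818
r_1 = -41.8017 / 118.1818 = -0.354

-0.354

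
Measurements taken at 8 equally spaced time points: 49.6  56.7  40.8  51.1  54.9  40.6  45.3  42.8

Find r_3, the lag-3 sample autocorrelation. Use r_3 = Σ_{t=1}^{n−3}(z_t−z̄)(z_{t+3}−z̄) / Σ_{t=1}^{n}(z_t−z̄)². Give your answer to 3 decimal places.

Mean z̄ = (49.6 + 56.7 + 40.8 + 51.1 + 54.9 + 40.6 + 45.3 + 42.8)/8 = 47.7250
Σ(z_t−z̄)(z_{t+3}−z̄) = (6.3281) + (64.3956) + (49.3406) + (-8.1844) + (-35.3369) = 76.5431
Denominator Σ(z_t−z̄)² = 275.7950
r_3 = 76.5431 / 275.7950 = 0.278

0.278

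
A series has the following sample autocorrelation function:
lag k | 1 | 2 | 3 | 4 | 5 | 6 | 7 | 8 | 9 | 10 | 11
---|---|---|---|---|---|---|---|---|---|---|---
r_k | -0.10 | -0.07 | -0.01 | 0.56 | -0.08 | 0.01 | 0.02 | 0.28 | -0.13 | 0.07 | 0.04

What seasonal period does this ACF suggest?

The largest autocorrelation is r_4 = 0.56, with a weaker echo at lag 8 (0.28); the remaining lags stay at or below 0.07.
The dominant spike at lag 4 indicates a seasonal period of 4.

4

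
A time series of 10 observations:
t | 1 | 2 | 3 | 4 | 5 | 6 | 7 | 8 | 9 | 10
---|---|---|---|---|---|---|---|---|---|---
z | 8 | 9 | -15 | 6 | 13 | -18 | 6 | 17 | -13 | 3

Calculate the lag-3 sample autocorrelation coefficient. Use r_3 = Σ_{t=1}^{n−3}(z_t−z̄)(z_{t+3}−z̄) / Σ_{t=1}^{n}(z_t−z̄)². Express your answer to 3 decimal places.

Mean z̄ = (8 + 9 − 15 + 6 + 13 − 18 + 6 + 17 − 13 + 3)/10 = 1.6000
Numerator Σ_{t=1}^{7}(z_t−z̄)(z_{t+3}−z̄) = 925.1200
Denominator Σ(z_t−z̄)² = 1376.4000
r_3 = 925.1200 / 1376.4000 = 0.672

0.672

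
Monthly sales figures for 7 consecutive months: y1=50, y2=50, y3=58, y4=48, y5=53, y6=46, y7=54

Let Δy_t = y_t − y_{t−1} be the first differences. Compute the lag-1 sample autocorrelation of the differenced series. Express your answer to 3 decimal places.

-0.731

First differences Δy: 0, 8, -10, 5, -7, 8
Mean of differences = 0.6667
Numerator Σ(Δy_t−Δȳ)(Δy_{t+1}−Δȳ) = -218.7778
Denominator Σ(Δy_t−Δȳ)² = 299.3333
r_1(Δy) = -218.7778 / 299.3333 = -0.731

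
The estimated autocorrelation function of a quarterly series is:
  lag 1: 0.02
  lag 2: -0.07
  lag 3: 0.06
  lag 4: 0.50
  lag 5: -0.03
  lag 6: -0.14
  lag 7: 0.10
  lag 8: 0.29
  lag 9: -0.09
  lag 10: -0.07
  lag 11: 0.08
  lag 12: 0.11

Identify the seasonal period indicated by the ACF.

4

The largest autocorrelation is r_4 = 0.50, with a weaker echo at lag 8 (0.29); the remaining lags stay at or below 0.11.
The dominant spike at lag 4 indicates a seasonal period of 4.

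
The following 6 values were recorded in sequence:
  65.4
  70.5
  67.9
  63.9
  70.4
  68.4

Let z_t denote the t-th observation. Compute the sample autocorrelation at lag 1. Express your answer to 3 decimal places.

Mean z̄ = (65.4 + 70.5 + 67.9 + 63.9 + 70.4 + 68.4)/6 = 67.7500
Deviations from mean: -2.3500, 2.7500, 0.1500, -3.8500, 2.6500, 0.6500
Σ(z_t−z̄)(z_{t+1}−z̄) = (-6.4625) + (0.4125) + (-0.5775) + (-10.2025) + (1.7225) = -15.1075
Denominator Σ(z_t−z̄)² = 35.3750
r_1 = -15.1075 / 35.3750 = -0.427

-0.427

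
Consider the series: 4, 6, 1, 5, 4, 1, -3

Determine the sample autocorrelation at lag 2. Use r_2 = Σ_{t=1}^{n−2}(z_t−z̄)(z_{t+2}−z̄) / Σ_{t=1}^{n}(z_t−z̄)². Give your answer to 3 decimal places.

-0.138

Mean z̄ = (4 + 6 + 1 + 5 + 4 + 1 − 3)/7 = 2.5714
Deviations from mean: 1.4286, 3.4286, -1.5714, 2.4286, 1.4286, -1.5714, -5.5714
Numerator Σ_{t=1}^{5}(z_t−z̄)(z_{t+2}−z̄) = -7.9388
Denominator Σ(z_t−z̄)² = 57.7143
r_2 = -7.9388 / 57.7143 = -0.138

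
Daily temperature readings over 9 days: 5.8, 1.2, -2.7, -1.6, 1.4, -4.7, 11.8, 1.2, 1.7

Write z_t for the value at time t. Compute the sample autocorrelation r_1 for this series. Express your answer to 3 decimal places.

Mean z̄ = (5.8 + 1.2 − 2.7 − 1.6 + 1.4 − 4.7 + 11.8 + 1.2 + 1.7)/9 = 1.5667
Numerator Σ_{t=1}^{8}(z_t−z̄)(z_{t+1}−z̄) = -52.8344
Denominator Σ(z_t−z̄)² = 190.4600
r_1 = -52.8344 / 190.4600 = -0.277

-0.277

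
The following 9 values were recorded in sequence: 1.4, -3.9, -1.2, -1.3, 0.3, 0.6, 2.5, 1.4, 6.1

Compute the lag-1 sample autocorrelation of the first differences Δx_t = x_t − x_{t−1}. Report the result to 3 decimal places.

First differences Δx: -5.3, 2.7, -0.1, 1.6, 0.3, 1.9, -1.1, 4.7
Mean of differences = 0.5875
Numerator Σ(Δx_t−Δx̄)(Δx_{t+1}−Δx̄) = -24.4089
Denominator Σ(Δx_t−Δx̄)² = 62.1888
r_1(Δx) = -24.4089 / 62.1888 = -0.392

-0.392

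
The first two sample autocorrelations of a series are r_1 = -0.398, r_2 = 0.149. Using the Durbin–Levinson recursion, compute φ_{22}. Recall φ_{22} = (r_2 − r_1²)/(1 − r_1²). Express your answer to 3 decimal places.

-0.011

φ_{22} = (r_2 − r_1²) / (1 − r_1²)
r_1² = (-0.398)² = 0.158404
Numerator = 0.149 − 0.1584 = -0.0094; denominator = 1 − 0.1584 = 0.8416
φ_{22} = -0.0094 / 0.8416 = -0.011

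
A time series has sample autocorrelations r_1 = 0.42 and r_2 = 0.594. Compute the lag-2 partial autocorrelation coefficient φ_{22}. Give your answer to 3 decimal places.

φ_{22} = (r_2 − r_1²) / (1 − r_1²)
r_1² = (0.42)² = 0.1764
Numerator = 0.594 − 0.1764 = 0.4176; denominator = 1 − 0.1764 = 0.8236
φ_{22} = 0.4176 / 0.8236 = 0.507

0.507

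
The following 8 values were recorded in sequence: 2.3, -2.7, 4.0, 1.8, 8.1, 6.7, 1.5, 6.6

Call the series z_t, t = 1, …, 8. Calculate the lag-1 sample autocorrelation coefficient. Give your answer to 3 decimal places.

-0.024

Mean z̄ = (2.3 − 2.7 + 4.0 + 1.8 + 8.1 + 6.7 + 1.5 + 6.6)/8 = 3.5375
Deviations from mean: -1.2375, -6.2375, 0.4625, -1.7375, 4.5625, 3.1625, -2.0375, 3.0625
Numerator Σ_{t=1}^{7}(z_t−z̄)(z_{t+1}−z̄) = -2.1514
Denominator Σ(z_t−z̄)² = 88.0188
r_1 = -2.1514 / 88.0188 = -0.024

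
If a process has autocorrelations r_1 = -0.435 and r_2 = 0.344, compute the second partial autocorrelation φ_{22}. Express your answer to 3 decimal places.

φ_{22} = (r_2 − r_1²) / (1 − r_1²)
r_1² = (-0.435)² = 0.189225
Numerator = 0.344 − 0.1892 = 0.1548; denominator = 1 − 0.1892 = 0.8108
φ_{22} = 0.1548 / 0.8108 = 0.191

0.191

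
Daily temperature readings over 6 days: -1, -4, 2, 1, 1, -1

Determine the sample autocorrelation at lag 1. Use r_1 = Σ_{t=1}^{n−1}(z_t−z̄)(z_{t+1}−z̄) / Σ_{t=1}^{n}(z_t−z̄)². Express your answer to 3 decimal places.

Mean z̄ = (-1 − 4 + 2 + 1 + 1 − 1)/6 = -0.3333
Deviations from mean: -0.6667, -3.6667, 2.3333, 1.3333, 1.3333, -0.6667
Σ(z_t−z̄)(z_{t+1}−z̄) = (2.4444) + (-8.5556) + (3.1111) + (1.7778) + (-0.8889) = -2.1111
Denominator Σ(z_t−z̄)² = 23.3333
r_1 = -2.1111 / 23.3333 = -0.090

-0.090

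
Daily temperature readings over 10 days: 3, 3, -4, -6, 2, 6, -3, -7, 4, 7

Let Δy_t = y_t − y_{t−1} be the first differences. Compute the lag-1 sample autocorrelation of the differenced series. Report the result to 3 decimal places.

0.051

First differences Δy: 0, -7, -2, 8, 4, -9, -4, 11, 3
Mean of differences = 0.4444
Numerator Σ(Δy_t−Δȳ)(Δy_{t+1}−Δȳ) = 18.3580
Denominator Σ(Δy_t−Δȳ)² = 358.2222
r_1(Δy) = 18.3580 / 358.2222 = 0.051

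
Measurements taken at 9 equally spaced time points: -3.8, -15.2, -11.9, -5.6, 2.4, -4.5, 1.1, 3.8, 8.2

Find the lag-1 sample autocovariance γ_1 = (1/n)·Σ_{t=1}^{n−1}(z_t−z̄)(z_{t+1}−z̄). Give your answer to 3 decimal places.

Mean z̄ = (-3.8 − 15.2 − 11.9 − 5.6 + 2.4 − 4.5 + 1.1 + 3.8 + 8.2)/9 = -2.8333
Σ_{t=1}^{8}(z_t−z̄)(z_{t+1}−z̄) = 218.6856
γ_1 = 218.6856 / 9 = 24.298

24.298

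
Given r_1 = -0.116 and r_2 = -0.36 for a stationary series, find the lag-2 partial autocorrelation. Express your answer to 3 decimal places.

-0.379

φ_{22} = (r_2 − r_1²) / (1 − r_1²)
r_1² = (-0.116)² = 0.013456
Numerator = -0.36 − 0.0135 = -0.3735; denominator = 1 − 0.0135 = 0.9865
φ_{22} = -0.3735 / 0.9865 = -0.379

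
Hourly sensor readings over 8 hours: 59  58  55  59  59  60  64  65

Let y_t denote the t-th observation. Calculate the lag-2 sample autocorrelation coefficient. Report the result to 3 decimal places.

0.097

Mean ȳ = (59 + 58 + 55 + 59 + 59 + 60 + 64 + 65)/8 = 59.8750
Deviations from mean: -0.8750, -1.8750, -4.8750, -0.8750, -0.8750, 0.1250, 4.1250, 5.1250
Σ(y_t−ȳ)(y_{t+2}−ȳ) = (4.2656) + (1.6406) + (4.2656) + (-0.1094) + (-3.6094) + (0.6406) = 7.0938
Denominator Σ(y_t−ȳ)² = 72.8750
r_2 = 7.0938 / 72.8750 = 0.097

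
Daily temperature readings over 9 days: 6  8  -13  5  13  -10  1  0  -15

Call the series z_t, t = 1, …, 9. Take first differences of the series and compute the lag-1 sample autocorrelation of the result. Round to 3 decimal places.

First differences Δz: 2, -21, 18, 8, -23, 11, -1, -15
Mean of differences = -2.6250
Numerator Σ(Δz_t−Δz̄)(Δz_{t+1}−Δz̄) = -736.8906
Denominator Σ(Δz_t−Δz̄)² = 1653.8750
r_1(Δz) = -736.8906 / 1653.8750 = -0.446

-0.446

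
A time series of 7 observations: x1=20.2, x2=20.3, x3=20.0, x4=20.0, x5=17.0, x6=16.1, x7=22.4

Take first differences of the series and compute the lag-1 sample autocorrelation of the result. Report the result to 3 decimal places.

-0.033

First differences Δx: 0.1, -0.3, 0.0, -3.0, -0.9, 6.3
Mean of differences = 0.3667
Numerator Σ(Δx_t−Δx̄)(Δx_{t+1}−Δx̄) = -1.5944
Denominator Σ(Δx_t−Δx̄)² = 48.7933
r_1(Δx) = -1.5944 / 48.7933 = -0.033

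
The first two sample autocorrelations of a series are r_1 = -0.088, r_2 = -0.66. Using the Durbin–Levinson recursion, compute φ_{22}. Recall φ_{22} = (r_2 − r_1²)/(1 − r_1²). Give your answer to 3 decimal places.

-0.673

φ_{22} = (r_2 − r_1²) / (1 − r_1²)
r_1² = (-0.088)² = 0.007744
Numerator = -0.66 − 0.0077 = -0.6677; denominator = 1 − 0.0077 = 0.9923
φ_{22} = -0.6677 / 0.9923 = -0.673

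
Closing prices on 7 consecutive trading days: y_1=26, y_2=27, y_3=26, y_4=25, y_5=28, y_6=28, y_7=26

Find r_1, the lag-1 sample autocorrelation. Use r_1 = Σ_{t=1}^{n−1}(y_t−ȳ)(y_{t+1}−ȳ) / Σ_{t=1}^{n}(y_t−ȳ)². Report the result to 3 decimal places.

-0.079

Mean ȳ = (26 + 27 + 26 + 25 + 28 + 28 + 26)/7 = 26.5714
Σ(y_t−ȳ)(y_{t+1}−ȳ) = (-0.2449) + (-0.2449) + (0.8980) + (-2.2449) + (2.0408) + (-0.8163) = -0.6122
Denominator Σ(y_t−ȳ)² = 7.7143
r_1 = -0.6122 / 7.7143 = -0.079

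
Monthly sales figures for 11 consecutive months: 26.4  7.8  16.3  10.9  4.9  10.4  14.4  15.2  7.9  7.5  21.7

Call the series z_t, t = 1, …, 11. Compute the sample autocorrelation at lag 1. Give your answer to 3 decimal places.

-0.200

Mean z̄ = (26.4 + 7.8 + 16.3 + 10.9 + 4.9 + 10.4 + 14.4 + 15.2 + 7.9 + 7.5 + 21.7)/11 = 13.0364
Numerator Σ_{t=1}^{10}(z_t−z̄)(z_{t+1}−z̄) = -86.4922
Denominator Σ(z_t−z̄)² = 433.0055
r_1 = -86.4922 / 433.0055 = -0.200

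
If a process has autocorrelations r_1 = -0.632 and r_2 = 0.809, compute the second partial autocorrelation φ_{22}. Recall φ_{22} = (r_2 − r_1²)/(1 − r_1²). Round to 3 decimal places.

0.682

φ_{22} = (r_2 − r_1²) / (1 − r_1²)
r_1² = (-0.632)² = 0.399424
Numerator = 0.809 − 0.3994 = 0.4096; denominator = 1 − 0.3994 = 0.6006
φ_{22} = 0.4096 / 0.6006 = 0.682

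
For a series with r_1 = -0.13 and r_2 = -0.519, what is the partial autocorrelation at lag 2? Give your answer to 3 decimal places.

φ_{22} = (r_2 − r_1²) / (1 − r_1²)
r_1² = (-0.13)² = 0.0169
Numerator = -0.519 − 0.0169 = -0.5359; denominator = 1 − 0.0169 = 0.9831
φ_{22} = -0.5359 / 0.9831 = -0.545

-0.545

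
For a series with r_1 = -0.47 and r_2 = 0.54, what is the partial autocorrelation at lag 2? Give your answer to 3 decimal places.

0.410

φ_{22} = (r_2 − r_1²) / (1 − r_1²)
r_1² = (-0.47)² = 0.2209
Numerator = 0.54 − 0.2209 = 0.3191; denominator = 1 − 0.2209 = 0.7791
φ_{22} = 0.3191 / 0.7791 = 0.410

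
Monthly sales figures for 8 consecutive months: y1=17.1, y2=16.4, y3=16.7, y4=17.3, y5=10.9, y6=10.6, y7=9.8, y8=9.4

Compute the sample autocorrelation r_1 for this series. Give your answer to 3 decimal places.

0.604

Mean ȳ = (17.1 + 16.4 + 16.7 + 17.3 + 10.9 + 10.6 + 9.8 + 9.4)/8 = 13.5250
Σ(y_t−ȳ)(y_{t+1}−ȳ) = (10.2781) + (9.1281) + (11.9856) + (-9.9094) + (7.6781) + (10.8956) + (15.3656) = 55.4219
Denominator Σ(y_t−ȳ)² = 91.7150
r_1 = 55.4219 / 91.7150 = 0.604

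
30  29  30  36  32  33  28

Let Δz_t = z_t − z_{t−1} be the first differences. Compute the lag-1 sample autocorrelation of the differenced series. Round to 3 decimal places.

-0.338

First differences Δz: -1, 1, 6, -4, 1, -5
Mean of differences = -0.3333
Numerator Σ(Δz_t−Δz̄)(Δz_{t+1}−Δz̄) = -26.7778
Denominator Σ(Δz_t−Δz̄)² = 79.3333
r_1(Δz) = -26.7778 / 79.3333 = -0.338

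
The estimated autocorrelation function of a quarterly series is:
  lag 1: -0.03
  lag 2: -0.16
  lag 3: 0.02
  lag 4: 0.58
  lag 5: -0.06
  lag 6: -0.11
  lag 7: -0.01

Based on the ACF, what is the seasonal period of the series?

The largest autocorrelation is r_4 = 0.58; the remaining lags stay at or below 0.02.
The dominant spike at lag 4 indicates a seasonal period of 4.

4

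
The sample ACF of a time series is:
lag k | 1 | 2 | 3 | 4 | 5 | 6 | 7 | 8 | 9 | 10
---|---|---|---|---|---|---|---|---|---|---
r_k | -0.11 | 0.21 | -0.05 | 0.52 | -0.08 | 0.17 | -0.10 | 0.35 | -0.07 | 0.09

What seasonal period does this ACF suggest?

4

The largest autocorrelation is r_4 = 0.52, with a weaker echo at lag 8 (0.35); the remaining lags stay at or below 0.21.
The dominant spike at lag 4 indicates a seasonal period of 4.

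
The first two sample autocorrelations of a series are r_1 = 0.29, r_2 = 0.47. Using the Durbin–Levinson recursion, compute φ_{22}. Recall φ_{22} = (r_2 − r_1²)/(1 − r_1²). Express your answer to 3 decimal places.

0.421

φ_{22} = (r_2 − r_1²) / (1 − r_1²)
r_1² = (0.29)² = 0.0841
Numerator = 0.47 − 0.0841 = 0.3859; denominator = 1 − 0.0841 = 0.9159
φ_{22} = 0.3859 / 0.9159 = 0.421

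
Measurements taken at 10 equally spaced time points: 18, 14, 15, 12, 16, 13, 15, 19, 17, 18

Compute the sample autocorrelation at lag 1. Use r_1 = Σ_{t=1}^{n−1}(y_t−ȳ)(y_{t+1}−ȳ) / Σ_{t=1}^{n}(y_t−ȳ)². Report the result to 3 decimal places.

Mean ȳ = (18 + 14 + 15 + 12 + 16 + 13 + 15 + 19 + 17 + 18)/10 = 15.7000
Numerator Σ_{t=1}^{9}(y_t−ȳ)(y_{t+1}−ȳ) = 4.8100
Denominator Σ(y_t−ȳ)² = 48.1000
r_1 = 4.8100 / 48.1000 = 0.100

0.100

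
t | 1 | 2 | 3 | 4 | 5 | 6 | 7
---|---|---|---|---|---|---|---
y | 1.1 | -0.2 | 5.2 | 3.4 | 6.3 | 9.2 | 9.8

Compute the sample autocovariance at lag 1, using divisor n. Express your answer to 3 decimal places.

6.061

Mean ȳ = (1.1 − 0.2 + 5.2 + 3.4 + 6.3 + 9.2 + 9.8)/7 = 4.9714
Deviations: -3.8714, -5.1714, 0.2286, -1.5714, 1.3286, 4.2286, 4.8286
Σ_{t=1}^{6}(y_t−ȳ)(y_{t+1}−ȳ) = 42.4278
γ_1 = 42.4278 / 7 = 6.061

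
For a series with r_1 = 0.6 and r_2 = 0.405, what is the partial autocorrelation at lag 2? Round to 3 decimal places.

0.070

φ_{22} = (r_2 − r_1²) / (1 − r_1²)
r_1² = (0.6)² = 0.36
Numerator = 0.405 − 0.3600 = 0.0450; denominator = 1 − 0.3600 = 0.6400
φ_{22} = 0.0450 / 0.6400 = 0.070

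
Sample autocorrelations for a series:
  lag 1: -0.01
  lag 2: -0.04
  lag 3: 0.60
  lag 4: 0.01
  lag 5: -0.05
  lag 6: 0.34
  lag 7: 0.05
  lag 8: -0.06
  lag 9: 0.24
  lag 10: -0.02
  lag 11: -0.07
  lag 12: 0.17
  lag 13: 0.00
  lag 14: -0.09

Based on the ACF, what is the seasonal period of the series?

The largest autocorrelation is r_3 = 0.60, with weaker echoes at lags 6 (0.34), 9 (0.24) and 12 (0.17); the remaining lags stay at or below 0.05.
The dominant spike at lag 3 indicates a seasonal period of 3.

3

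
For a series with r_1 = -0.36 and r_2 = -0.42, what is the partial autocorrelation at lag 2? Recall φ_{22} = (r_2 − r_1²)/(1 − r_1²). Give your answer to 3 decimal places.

φ_{22} = (r_2 − r_1²) / (1 − r_1²)
r_1² = (-0.36)² = 0.1296
Numerator = -0.42 − 0.1296 = -0.5496; denominator = 1 − 0.1296 = 0.8704
φ_{22} = -0.5496 / 0.8704 = -0.631

-0.631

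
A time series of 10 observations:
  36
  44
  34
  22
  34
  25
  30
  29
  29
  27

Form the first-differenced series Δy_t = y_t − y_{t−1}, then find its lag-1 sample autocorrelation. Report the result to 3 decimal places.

-0.502

First differences Δy: 8, -10, -12, 12, -9, 5, -1, 0, -2
Mean of differences = -1.0000
Numerator Σ(Δy_t−Δȳ)(Δy_{t+1}−Δȳ) = -278.0000
Denominator Σ(Δy_t−Δȳ)² = 554.0000
r_1(Δy) = -278.0000 / 554.0000 = -0.502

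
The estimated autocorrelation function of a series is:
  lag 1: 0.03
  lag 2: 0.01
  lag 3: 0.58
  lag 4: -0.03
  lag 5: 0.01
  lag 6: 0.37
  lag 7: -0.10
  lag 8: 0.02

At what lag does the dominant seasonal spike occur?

The largest autocorrelation is r_3 = 0.58, with a weaker echo at lag 6 (0.37); the remaining lags stay at or below 0.03.
The dominant spike at lag 3 indicates a seasonal period of 3.

3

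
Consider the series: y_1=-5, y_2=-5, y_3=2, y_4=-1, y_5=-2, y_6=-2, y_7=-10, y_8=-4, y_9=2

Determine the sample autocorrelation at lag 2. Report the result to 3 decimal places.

Mean ȳ = (-5 − 5 + 2 − 1 − 2 − 2 − 10 − 4 + 2)/9 = -2.7778
Numerator Σ_{t=1}^{7}(y_t−ȳ)(y_{t+2}−ȳ) = -50.5432
Denominator Σ(y_t−ȳ)² = 113.5556
r_2 = -50.5432 / 113.5556 = -0.445

-0.445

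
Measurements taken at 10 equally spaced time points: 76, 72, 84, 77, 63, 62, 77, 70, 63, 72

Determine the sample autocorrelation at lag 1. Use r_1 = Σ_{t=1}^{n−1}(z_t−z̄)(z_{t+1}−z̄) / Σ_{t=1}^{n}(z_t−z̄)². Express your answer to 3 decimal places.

Mean z̄ = (76 + 72 + 84 + 77 + 63 + 62 + 77 + 70 + 63 + 72)/10 = 71.6000
Numerator Σ_{t=1}^{9}(z_t−z̄)(z_{t+1}−z̄) = 59.6400
Denominator Σ(z_t−z̄)² = 474.4000
r_1 = 59.6400 / 474.4000 = 0.126

0.126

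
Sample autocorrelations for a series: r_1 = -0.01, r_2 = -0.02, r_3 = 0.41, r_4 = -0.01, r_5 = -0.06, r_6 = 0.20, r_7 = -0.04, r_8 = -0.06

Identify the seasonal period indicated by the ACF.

3

The largest autocorrelation is r_3 = 0.41, with a weaker echo at lag 6 (0.20); the remaining lags stay at or below -0.01.
The dominant spike at lag 3 indicates a seasonal period of 3.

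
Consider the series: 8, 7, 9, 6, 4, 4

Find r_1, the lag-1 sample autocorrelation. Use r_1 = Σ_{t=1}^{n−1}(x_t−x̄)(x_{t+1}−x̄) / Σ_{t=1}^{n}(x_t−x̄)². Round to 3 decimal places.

0.385

Mean x̄ = (8 + 7 + 9 + 6 + 4 + 4)/6 = 6.3333
Σ(x_t−x̄)(x_{t+1}−x̄) = (1.1111) + (1.7778) + (-0.8889) + (0.7778) + (5.4444) = 8.2222
Denominator Σ(x_t−x̄)² = 21.3333
r_1 = 8.2222 / 21.3333 = 0.385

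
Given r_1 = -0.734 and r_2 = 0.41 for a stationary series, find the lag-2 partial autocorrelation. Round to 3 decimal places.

-0.279

φ_{22} = (r_2 − r_1²) / (1 − r_1²)
r_1² = (-0.734)² = 0.538756
Numerator = 0.41 − 0.5388 = -0.1288; denominator = 1 − 0.5388 = 0.4612
φ_{22} = -0.1288 / 0.4612 = -0.279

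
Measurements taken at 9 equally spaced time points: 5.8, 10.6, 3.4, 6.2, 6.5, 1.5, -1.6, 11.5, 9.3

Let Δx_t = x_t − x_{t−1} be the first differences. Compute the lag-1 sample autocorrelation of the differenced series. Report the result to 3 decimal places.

-0.376

First differences Δx: 4.8, -7.2, 2.8, 0.3, -5.0, -3.1, 13.1, -2.2
Mean of differences = 0.4375
Numerator Σ(Δx_t−Δx̄)(Δx_{t+1}−Δx̄) = -109.8952
Denominator Σ(Δx_t−Δx̄)² = 292.3388
r_1(Δx) = -109.8952 / 292.3388 = -0.376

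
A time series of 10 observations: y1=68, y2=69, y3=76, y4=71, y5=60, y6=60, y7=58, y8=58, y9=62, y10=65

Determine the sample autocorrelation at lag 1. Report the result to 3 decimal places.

Mean ȳ = (68 + 69 + 76 + 71 + 60 + 60 + 58 + 58 + 62 + 65)/10 = 64.7000
Numerator Σ_{t=1}^{9}(y_t−ȳ)(y_{t+1}−ȳ) = 220.1100
Denominator Σ(y_t−ȳ)² = 338.1000
r_1 = 220.1100 / 338.1000 = 0.651

0.651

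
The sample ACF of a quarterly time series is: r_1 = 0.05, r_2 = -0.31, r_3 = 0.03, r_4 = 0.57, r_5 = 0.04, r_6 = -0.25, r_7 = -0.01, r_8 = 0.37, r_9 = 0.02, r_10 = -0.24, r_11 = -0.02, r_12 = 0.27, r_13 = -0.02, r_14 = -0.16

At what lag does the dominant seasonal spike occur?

4

The largest autocorrelation is r_4 = 0.57, with weaker echoes at lags 8 (0.37) and 12 (0.27); the remaining lags stay at or below 0.05.
The dominant spike at lag 4 indicates a seasonal period of 4.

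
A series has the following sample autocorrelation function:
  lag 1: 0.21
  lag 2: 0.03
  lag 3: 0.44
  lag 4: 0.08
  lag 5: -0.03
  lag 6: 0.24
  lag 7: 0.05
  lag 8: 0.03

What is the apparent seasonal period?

The largest autocorrelation is r_3 = 0.44, with a weaker echo at lag 6 (0.24); the remaining lags stay at or below 0.21. The elevated value at lag 1 (0.21), dropping to 0.03 at lag 2, reflects decaying short-term dependence rather than seasonality.
The dominant spike at lag 3 indicates a seasonal period of 3.

3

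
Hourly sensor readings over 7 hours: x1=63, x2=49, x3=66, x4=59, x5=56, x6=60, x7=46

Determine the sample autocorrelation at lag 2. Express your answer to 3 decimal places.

0.146

Mean x̄ = (63 + 49 + 66 + 59 + 56 + 60 + 46)/7 = 57.0000
Deviations from mean: 6.0000, -8.0000, 9.0000, 2.0000, -1.0000, 3.0000, -11.0000
Σ(x_t−x̄)(x_{t+2}−x̄) = (54.0000) + (-16.0000) + (-9.0000) + (6.0000) + (11.0000) = 46.0000
Denominator Σ(x_t−x̄)² = 316.0000
r_2 = 46.0000 / 316.0000 = 0.146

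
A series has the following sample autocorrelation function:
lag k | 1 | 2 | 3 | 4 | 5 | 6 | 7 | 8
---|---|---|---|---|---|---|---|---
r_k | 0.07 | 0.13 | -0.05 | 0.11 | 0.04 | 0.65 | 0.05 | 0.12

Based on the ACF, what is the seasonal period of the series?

6

The largest autocorrelation is r_6 = 0.65; the remaining lags stay at or below 0.13.
The dominant spike at lag 6 indicates a seasonal period of 6.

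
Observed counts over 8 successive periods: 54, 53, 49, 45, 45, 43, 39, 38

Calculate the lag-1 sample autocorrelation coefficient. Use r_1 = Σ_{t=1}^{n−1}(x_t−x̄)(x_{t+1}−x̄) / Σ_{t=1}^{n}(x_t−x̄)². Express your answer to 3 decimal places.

0.629

Mean x̄ = (54 + 53 + 49 + 45 + 45 + 43 + 39 + 38)/8 = 45.7500
Deviations from mean: 8.2500, 7.2500, 3.2500, -0.7500, -0.7500, -2.7500, -6.7500, -7.7500
Numerator Σ_{t=1}^{7}(x_t−x̄)(x_{t+1}−x̄) = 154.4375
Denominator Σ(x_t−x̄)² = 245.5000
r_1 = 154.4375 / 245.5000 = 0.629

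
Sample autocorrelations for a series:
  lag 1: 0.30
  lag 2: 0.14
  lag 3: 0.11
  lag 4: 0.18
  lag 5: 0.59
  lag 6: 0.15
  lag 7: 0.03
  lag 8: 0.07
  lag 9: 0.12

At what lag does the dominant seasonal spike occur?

5

The largest autocorrelation is r_5 = 0.59; the remaining lags stay at or below 0.30. The elevated value at lag 1 (0.30), dropping to 0.14 at lag 2, reflects decaying short-term dependence rather than seasonality.
The dominant spike at lag 5 indicates a seasonal period of 5.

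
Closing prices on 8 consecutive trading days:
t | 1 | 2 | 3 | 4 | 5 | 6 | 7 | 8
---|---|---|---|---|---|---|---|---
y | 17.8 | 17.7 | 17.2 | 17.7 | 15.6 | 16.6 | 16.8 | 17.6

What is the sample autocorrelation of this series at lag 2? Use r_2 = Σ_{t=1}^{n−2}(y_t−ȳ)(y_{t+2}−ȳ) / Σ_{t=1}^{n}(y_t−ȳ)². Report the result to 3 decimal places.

Mean ȳ = (17.8 + 17.7 + 17.2 + 17.7 + 15.6 + 16.6 + 16.8 + 17.6)/8 = 17.1250
Deviations from mean: 0.6750, 0.5750, 0.0750, 0.5750, -1.5250, -0.5250, -0.3250, 0.4750
Σ(y_t−ȳ)(y_{t+2}−ȳ) = (0.0506) + (0.3306) + (-0.1144) + (-0.3019) + (0.4956) + (-0.2494) = 0.2113
Denominator Σ(y_t−ȳ)² = 4.0550
r_2 = 0.2113 / 4.0550 = 0.052

0.052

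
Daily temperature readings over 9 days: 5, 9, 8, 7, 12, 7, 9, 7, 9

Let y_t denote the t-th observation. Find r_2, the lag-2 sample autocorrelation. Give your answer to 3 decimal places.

0.183

Mean ȳ = (5 + 9 + 8 + 7 + 12 + 7 + 9 + 7 + 9)/9 = 8.1111
Numerator Σ_{t=1}^{7}(y_t−ȳ)(y_{t+2}−ȳ) = 5.6420
Denominator Σ(y_t−ȳ)² = 30.8889
r_2 = 5.6420 / 30.8889 = 0.183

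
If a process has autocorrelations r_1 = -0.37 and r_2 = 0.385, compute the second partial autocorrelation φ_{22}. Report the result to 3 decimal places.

φ_{22} = (r_2 − r_1²) / (1 − r_1²)
r_1² = (-0.37)² = 0.1369
Numerator = 0.385 − 0.1369 = 0.2481; denominator = 1 − 0.1369 = 0.8631
φ_{22} = 0.2481 / 0.8631 = 0.287

0.287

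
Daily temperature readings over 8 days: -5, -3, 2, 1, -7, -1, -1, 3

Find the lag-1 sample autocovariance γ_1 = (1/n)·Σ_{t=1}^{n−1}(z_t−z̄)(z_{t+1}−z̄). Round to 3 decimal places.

Mean z̄ = (-5 − 3 + 2 + 1 − 7 − 1 − 1 + 3)/8 = -1.3750
Σ_{t=1}^{7}(z_t−z̄)(z_{t+1}−z̄) = -5.2656
γ_1 = -5.2656 / 8 = -0.658

-0.658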